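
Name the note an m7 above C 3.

B-flat 3

Counting seven letter names up from C lands on B.
A minor seventh spans 10 semitones, so from C3 the target pitch is Bb3.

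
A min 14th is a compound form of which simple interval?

m7

Take out an octave (7 from the number): 14 − 7 = 7.
That makes a minor fourteenth a compound minor seventh — an octave plus a minor seventh.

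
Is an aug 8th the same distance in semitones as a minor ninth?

An augmented octave spans 13 semitones, and a minor ninth also spans 13 semitones — they're enharmonic.

Yes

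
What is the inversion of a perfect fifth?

The rule of nine gives the new number: 9 − 5 = 4, so a fifth becomes a fourth.
And perfect stays perfect under inversion, so we get a perfect fourth.

P4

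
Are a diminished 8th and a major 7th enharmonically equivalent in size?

Both span 11 semitones: a diminished octave and a major seventh are the same chromatic distance.

Yes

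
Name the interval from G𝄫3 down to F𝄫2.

Descending from Gbb3 to Fbb2 is the same interval as ascending Fbb2 to Gbb3.
F to G spans two letter names (F-G), plus an octave — that makes it a ninth of some quality.
The major ninth spans 14 semitones, and Fbb2 to Gbb3 is exactly 14 semitones — so this is a major ninth.
(Equivalently, a compound major second: a major second plus an octave.)

major 9th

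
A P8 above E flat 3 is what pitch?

E flat 4

The letter stays E (same as the start), shifted an octave up.
Moving 12 semitones up from Eb3 (the size of a perfect octave) reaches Eb4.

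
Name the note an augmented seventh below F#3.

Gb2

The seventh takes the letter from F down to G.
An augmented seventh spans 12 semitones, so from F#3 the target pitch is Gb2.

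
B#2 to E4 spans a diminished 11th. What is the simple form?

Take out an octave (7 from the number): 11 − 7 = 4.
That makes a diminished eleventh a compound diminished fourth — an octave plus a diminished fourth.

diminished 4th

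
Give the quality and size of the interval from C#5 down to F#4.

Descending from C#5 to F#4 is the same interval as ascending F#4 to C#5.
F to C spans five letter names (F-G-A-B-C), so the interval is some kind of fifth.
The perfect fifth spans 7 semitones, and F#4 to C#5 is exactly 7 semitones — so this is a perfect fifth.

perfect fifth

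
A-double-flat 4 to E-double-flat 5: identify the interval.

perfect 5th

A to E spans five letter names (A-B-C-D-E), so the interval is some kind of fifth.
The perfect fifth spans 7 semitones, and Abb4 to Ebb5 is exactly 7 semitones — so this is a perfect fifth.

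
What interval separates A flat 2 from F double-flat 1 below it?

A10

Descending from Ab2 to Fbb1 is the same interval as ascending Fbb1 to Ab2.
F to A spans three letter names (F-G-A), plus an octave, so the interval is some kind of tenth.
The major tenth is 16 semitones; here we have 17, one semitone wider: augmented.
(Equivalently, a compound augmented third: an augmented third plus an octave.)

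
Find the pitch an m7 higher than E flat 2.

D flat 3

The seventh takes the letter from E up to D.
Moving 10 semitones up from Eb2 (the size of a minor seventh) reaches Db3.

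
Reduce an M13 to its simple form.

Take out an octave (7 from the number): 13 − 7 = 6.
That makes a major thirteenth a compound major sixth — an octave plus a major sixth.

M6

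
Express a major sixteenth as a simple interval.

major second

Take out 2 octaves (14 from the number): 16 − 14 = 2.
So a major sixteenth is 2 octaves plus a major second. The quality is unchanged.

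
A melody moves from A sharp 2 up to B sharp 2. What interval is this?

major second

A to B spans two letter names (A-B) — that makes it a second of some quality.
A#2 to B#2 is 2 semitones, matching the major second exactly, so the quality is major.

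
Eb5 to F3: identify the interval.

minor fourteenth

Descending from Eb5 to F3 is the same interval as ascending F3 to Eb5.
F to E spans seven letter names (F-G-A-B-C-D-E), plus an octave: a fourteenth.
A major fourteenth would be 23 semitones, but F3 to Eb5 is 22 — one semitone narrower, making it a minor fourteenth.
(Equivalently, a compound minor seventh: a minor seventh plus an octave.)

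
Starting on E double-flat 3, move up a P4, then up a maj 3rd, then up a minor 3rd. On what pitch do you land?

E double-flat 4

Up a perfect fourth from Ebb3: Abb3 (5 semitones up).
Up a major third from Abb3: Cb4 (4 semitones up).
Cb4 up a minor third → Ebb4 (3 semitones).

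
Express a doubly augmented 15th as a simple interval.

doubly augmented 8th

Take out an octave (7 from the number): 15 − 7 = 8.
Quality carries through unchanged, so the simple form is a doubly augmented octave.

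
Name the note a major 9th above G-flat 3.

A-flat 4

The ninth's letter: G up two letter names plus an octave → A.
Moving 14 semitones up from Gb3 (the size of a major ninth) reaches Ab4.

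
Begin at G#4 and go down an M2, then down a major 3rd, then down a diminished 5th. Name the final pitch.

A major second down from G#4 is F#4.
A major third down from F#4 is D4.
D4 down a diminished fifth → G#3 (6 semitones).

G#3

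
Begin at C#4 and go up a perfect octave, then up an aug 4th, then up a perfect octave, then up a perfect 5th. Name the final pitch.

C##7

C#4 up a perfect octave → C#5 (12 semitones).
An augmented fourth up from C#5 is F##5.
F##5 up a perfect octave → F##6 (12 semitones).
F##6 up a perfect fifth → C##7 (7 semitones).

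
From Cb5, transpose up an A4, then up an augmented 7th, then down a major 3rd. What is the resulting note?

Up an augmented fourth from Cb5: F5 (6 semitones up).
F5 up an augmented seventh → E#6 (12 semitones).
Down a major third from E#6: C#6 (4 semitones down).

C#6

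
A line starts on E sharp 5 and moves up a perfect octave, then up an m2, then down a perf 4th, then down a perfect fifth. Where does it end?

Up a perfect octave from E#5: E#6 (12 semitones up).
Up a minor second from E#6: F#6 (1 semitone up).
F#6 down a perfect fourth → C#6 (5 semitones).
A perfect fifth down from C#6 is F#5.

F sharp 5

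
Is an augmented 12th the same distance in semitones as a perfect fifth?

An augmented twelfth is 20 semitones but a perfect fifth is 7 semitones — different sizes.

No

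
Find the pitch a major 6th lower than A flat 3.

C flat 3

Counting six letter names down from A lands on C.
A major sixth spans 9 semitones, so from Ab3 the target pitch is Cb3.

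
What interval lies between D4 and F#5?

D to F spans three letter names (D-E-F), plus an octave: a tenth.
The major tenth spans 16 semitones, and D4 to F#5 is exactly 16 semitones — so this is a major tenth.
(Equivalently, a compound major third: a major third plus an octave.)

major tenth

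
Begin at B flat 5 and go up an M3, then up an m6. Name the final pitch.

Bb5 up a major third → D6 (4 semitones).
Up a minor sixth from D6: Bb6 (8 semitones up).

B flat 6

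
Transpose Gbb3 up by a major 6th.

Ebb4

Counting six letter names up from G lands on E.
Moving 9 semitones up from Gbb3 (the size of a major sixth) reaches Ebb4.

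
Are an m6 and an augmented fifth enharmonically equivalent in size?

Yes

A minor sixth = 8 semitones = an augmented fifth; enharmonically equal.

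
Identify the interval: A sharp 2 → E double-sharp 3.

augmented fifth

A to E spans five letter names (A-B-C-D-E) — that makes it a fifth of some quality.
The perfect fifth is 7 semitones; here we have 8, one semitone wider: augmented.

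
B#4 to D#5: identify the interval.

minor third

B to D spans three letter names (B-C-D) — that makes it a third of some quality.
B#4 to D#5 is 3 semitones, a half step short of the major third (4), so this is minor.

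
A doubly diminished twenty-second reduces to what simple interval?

doubly diminished 8th

Each octave removed subtracts seven from the number: 22 − 14 = 8.
Quality carries through unchanged, so the simple form is a doubly diminished octave.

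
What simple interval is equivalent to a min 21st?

minor seventh

Subtracting seven from the interval number removes an octave: 21 − 14 = 7.
Quality carries through unchanged, so the simple form is a minor seventh.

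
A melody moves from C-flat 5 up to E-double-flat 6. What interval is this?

C to E spans three letter names (C-D-E), plus an octave, so the interval is some kind of tenth.
A major tenth would be 16 semitones, but Cb5 to Ebb6 is 15 — one semitone narrower, making it a minor tenth.
(Equivalently, a compound minor third: a minor third plus an octave.)

m10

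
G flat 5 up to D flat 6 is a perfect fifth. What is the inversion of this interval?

Inverted interval numbers add to nine, so a fifth pairs with a fourth (5 + 4 = 9).
Quality inverts too: perfect stays perfect. That makes the inversion a perfect fourth.

perfect 4th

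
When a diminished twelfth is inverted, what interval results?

A4

First reduce the compound diminished twelfth to its simple form, a diminished fifth.
Interval numbers invert to sum to nine: 5 + 4 = 9, so a fifth inverts to a fourth.
The quality also flips — diminished becomes augmented — giving an augmented fourth.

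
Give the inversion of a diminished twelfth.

First reduce the compound diminished twelfth to its simple form, a diminished fifth.
Interval numbers invert to sum to nine: 5 + 4 = 9, so a fifth inverts to a fourth.
Quality inverts too: diminished becomes augmented. That makes the inversion an augmented fourth.

A4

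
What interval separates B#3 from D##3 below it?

minor sixth

Descending from B#3 to D##3 is the same interval as ascending D##3 to B#3.
D to B spans six letter names (D-E-F-G-A-B), so the interval is some kind of sixth.
A major sixth would be 9 semitones, but D##3 to B#3 is 8 — one semitone narrower, making it a minor sixth.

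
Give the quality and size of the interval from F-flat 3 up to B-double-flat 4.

F to B spans four letter names (F-G-A-B), plus an octave — that makes it an eleventh of some quality.
Counting semitones, Fb3→Bbb4 is 17, which is the perfect eleventh.
(Equivalently, a compound perfect fourth: a perfect fourth plus an octave.)

perfect 11th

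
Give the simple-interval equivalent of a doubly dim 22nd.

Subtracting seven from the interval number removes an octave: 22 − 14 = 8.
Quality carries through unchanged, so the simple form is a doubly diminished octave.

doubly diminished 8th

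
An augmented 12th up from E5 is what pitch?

B#6

The twelfth's letter: E up five letter names plus an octave → B.
Moving 20 semitones up from E5 (the size of an augmented twelfth) reaches B#6.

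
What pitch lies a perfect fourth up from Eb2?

Ab2

Four letter names up from E: A.
A perfect fourth is 5 semitones; 5 semitones up from Eb2 gives Ab2.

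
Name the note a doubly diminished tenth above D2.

Fbb3

Counting three letter names plus an octave up from D lands on F.
Moving 13 semitones up from D2 (the size of a doubly diminished tenth) reaches Fbb3.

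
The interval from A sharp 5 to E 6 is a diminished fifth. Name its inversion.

Inverted interval numbers add to nine, so a fifth pairs with a fourth (5 + 4 = 9).
The quality also flips — diminished becomes augmented — giving an augmented fourth.

augmented fourth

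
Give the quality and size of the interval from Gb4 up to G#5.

G to G is the same letter name, plus an octave: an octave.
The perfect octave is 12 semitones; here we have 14, two semitones wider: doubly augmented.

doubly augmented 8th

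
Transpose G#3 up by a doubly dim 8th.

Gb4

An octave keeps the letter name G, an octave up from G.
Moving 10 semitones up from G#3 (the size of a doubly diminished octave) reaches Gb4.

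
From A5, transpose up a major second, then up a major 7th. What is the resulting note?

A#6

A major second up from A5 is B5.
Up a major seventh from B5: A#6 (11 semitones up).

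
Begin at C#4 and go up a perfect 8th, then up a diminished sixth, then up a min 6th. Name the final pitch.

A perfect octave up from C#4 is C#5.
A diminished sixth up from C#5 is Ab5.
Ab5 up a minor sixth → Fb6 (8 semitones).

Fb6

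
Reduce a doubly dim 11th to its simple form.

Each octave removed subtracts seven from the number: 11 − 7 = 4.
So a doubly diminished eleventh is an octave plus a doubly diminished fourth. The quality is unchanged.

doubly diminished fourth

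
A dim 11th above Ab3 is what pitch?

Dbb5

Four letters up from A (plus an octave) reaches D.
Moving 16 semitones up from Ab3 (the size of a diminished eleventh) reaches Dbb5.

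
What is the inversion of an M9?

minor 7th

First reduce the compound major ninth to its simple form, a major second.
Interval numbers invert to sum to nine: 2 + 7 = 9, so a second inverts to a seventh.
The quality also flips — major becomes minor — giving a minor seventh.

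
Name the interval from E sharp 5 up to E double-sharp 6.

A8

E to E is the same letter name, plus an octave — that makes it an octave of some quality.
The perfect octave is 12 semitones; here we have 13, one semitone wider: augmented.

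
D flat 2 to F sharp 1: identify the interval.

diminished 6th

Descending from Db2 to F#1 is the same interval as ascending F#1 to Db2.
F to D spans six letter names (F-G-A-B-C-D) — that makes it a sixth of some quality.
F#1 to Db2 spans 7 semitones — two semitones narrower than the major sixth (9) — giving a diminished sixth.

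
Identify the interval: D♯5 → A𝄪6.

A12

D to A spans five letter names (D-E-F-G-A), plus an octave — that makes it a twelfth of some quality.
D#5 to A##6 spans 20 semitones — one semitone wider than the perfect twelfth (19) — giving an augmented twelfth.
(Equivalently, a compound augmented fifth: an augmented fifth plus an octave.)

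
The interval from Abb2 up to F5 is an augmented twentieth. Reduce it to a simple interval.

augmented sixth

Subtracting seven from the interval number removes an octave: 20 − 14 = 6.
That makes an augmented twentieth a compound augmented sixth — 2 octaves plus an augmented sixth.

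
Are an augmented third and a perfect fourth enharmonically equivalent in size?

Yes

An augmented third spans 5 semitones, and a perfect fourth also spans 5 semitones — they're enharmonic.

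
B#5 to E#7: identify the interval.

perfect eleventh

B to E spans four letter names (B-C-D-E), plus an octave: an eleventh.
Counting semitones, B#5→E#7 is 17, which is the perfect eleventh.
(Equivalently, a compound perfect fourth: a perfect fourth plus an octave.)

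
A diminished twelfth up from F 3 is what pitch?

The twelfth's letter: F up five letter names plus an octave → C.
Moving 18 semitones up from F3 (the size of a diminished twelfth) reaches Cb5.

C flat 5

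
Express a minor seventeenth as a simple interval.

Subtracting seven from the interval number removes an octave: 17 − 14 = 3.
Quality carries through unchanged, so the simple form is a minor third.

minor third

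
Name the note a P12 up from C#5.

G#6

The twelfth's letter: C up five letter names plus an octave → G.
A perfect twelfth is 19 semitones; 19 semitones up from C#5 gives G#6.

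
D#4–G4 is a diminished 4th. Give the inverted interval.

A5

Inverted interval numbers add to nine, so a fourth pairs with a fifth (4 + 5 = 9).
Quality inverts too: diminished becomes augmented. That makes the inversion an augmented fifth.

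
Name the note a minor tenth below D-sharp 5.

B-sharp 3

Three letters down from D (plus an octave) reaches B.
A minor tenth spans 15 semitones, so from D#5 the target pitch is B#3.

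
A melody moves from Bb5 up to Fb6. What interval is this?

B to F spans five letter names (B-C-D-E-F) — that makes it a fifth of some quality.
The perfect fifth is 7 semitones; here we have 6, one semitone narrower: diminished.

diminished fifth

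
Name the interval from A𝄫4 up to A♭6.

A to A is the same letter name, plus 2 octaves: a fifteenth.
A perfect fifteenth would be 24 semitones; Abb4 to Ab6 is 25, one semitone wider, so the interval is augmented.
(Equivalently, a compound augmented octave: an augmented octave plus an octave.)

augmented fifteenth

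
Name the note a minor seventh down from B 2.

C-sharp 2

Counting seven letter names down from B lands on C.
A minor seventh spans 10 semitones, so from B2 the target pitch is C#2.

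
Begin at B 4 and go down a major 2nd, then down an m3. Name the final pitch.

B4 down a major second → A4 (2 semitones).
A minor third down from A4 is F#4.

F sharp 4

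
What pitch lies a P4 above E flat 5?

Four letter names up from E: A.
Moving 5 semitones up from Eb5 (the size of a perfect fourth) reaches Ab5.

A flat 5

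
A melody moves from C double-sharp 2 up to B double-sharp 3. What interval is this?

C to B spans seven letter names (C-D-E-F-G-A-B), plus an octave, so the interval is some kind of fourteenth.
C##2 to B##3 is 23 semitones, matching the major fourteenth exactly, so the quality is major.
(Equivalently, a compound major seventh: a major seventh plus an octave.)

major fourteenth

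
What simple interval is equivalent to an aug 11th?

A4

Take out an octave (7 from the number): 11 − 7 = 4.
That makes an augmented eleventh a compound augmented fourth — an octave plus an augmented fourth.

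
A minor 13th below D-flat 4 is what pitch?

The thirteenth's letter: D down six letter names plus an octave → F.
Moving 20 semitones down from Db4 (the size of a minor thirteenth) reaches F2.

F 2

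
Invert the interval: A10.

d6

First reduce the compound augmented tenth to its simple form, an augmented third.
The rule of nine gives the new number: 9 − 3 = 6, so a third becomes a sixth.
Quality inverts too: augmented becomes diminished. That makes the inversion a diminished sixth.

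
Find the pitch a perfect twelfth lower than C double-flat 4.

F double-flat 2

Five letters down from C (plus an octave) reaches F.
A perfect twelfth is 19 semitones; 19 semitones down from Cbb4 gives Fbb2.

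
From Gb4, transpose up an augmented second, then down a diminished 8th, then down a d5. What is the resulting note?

D##3

Up an augmented second from Gb4: A4 (3 semitones up).
A diminished octave down from A4 is A#3.
Down a diminished fifth from A#3: D##3 (6 semitones down).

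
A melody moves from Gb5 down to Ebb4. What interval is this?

Descending from Gb5 to Ebb4 is the same interval as ascending Ebb4 to Gb5.
E to G spans three letter names (E-F-G), plus an octave, so the interval is some kind of tenth.
The major tenth spans 16 semitones, and Ebb4 to Gb5 is exactly 16 semitones — so this is a major tenth.
(Equivalently, a compound major third: a major third plus an octave.)

major 10th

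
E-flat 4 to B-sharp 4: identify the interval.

E to B spans five letter names (E-F-G-A-B), so the interval is some kind of fifth.
A perfect fifth would be 7 semitones; Eb4 to B#4 is 9, two semitones wider, so the interval is doubly augmented.

doubly augmented fifth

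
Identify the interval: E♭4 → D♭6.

E to D spans seven letter names (E-F-G-A-B-C-D), plus an octave — that makes it a fourteenth of some quality.
Eb4 to Db6 is 22 semitones, a half step short of the major fourteenth (23), so this is minor.
(Equivalently, a compound minor seventh: a minor seventh plus an octave.)

minor fourteenth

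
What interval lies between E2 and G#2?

E to G spans three letter names (E-F-G), so the interval is some kind of third.
E2 to G#2 is 4 semitones, matching the major third exactly, so the quality is major.

M3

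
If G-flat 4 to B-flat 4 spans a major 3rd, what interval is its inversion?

The rule of nine gives the new number: 9 − 3 = 6, so a third becomes a sixth.
Quality inverts too: major becomes minor. That makes the inversion a minor sixth.

minor sixth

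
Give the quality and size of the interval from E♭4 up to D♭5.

E to D spans seven letter names (E-F-G-A-B-C-D), so the interval is some kind of seventh.
A major seventh would be 11 semitones, but Eb4 to Db5 is 10 — one semitone narrower, making it a minor seventh.

minor seventh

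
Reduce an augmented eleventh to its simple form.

augmented fourth

Each octave removed subtracts seven from the number: 11 − 7 = 4.
So an augmented eleventh is an octave plus an augmented fourth. The quality is unchanged.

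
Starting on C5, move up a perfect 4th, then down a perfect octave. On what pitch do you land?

F4

Up a perfect fourth from C5: F5 (5 semitones up).
F5 down a perfect octave → F4 (12 semitones).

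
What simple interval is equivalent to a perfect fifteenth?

Take out an octave (7 from the number): 15 − 7 = 8.
Quality carries through unchanged, so the simple form is a perfect octave.

perfect octave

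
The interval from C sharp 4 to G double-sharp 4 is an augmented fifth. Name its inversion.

diminished fourth

Interval numbers invert to sum to nine: 5 + 4 = 9, so a fifth inverts to a fourth.
The quality also flips — augmented becomes diminished — giving a diminished fourth.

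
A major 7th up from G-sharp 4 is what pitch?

The seventh takes the letter from G up to F.
A major seventh spans 11 semitones, so from G#4 the target pitch is F##5.

F-double-sharp 5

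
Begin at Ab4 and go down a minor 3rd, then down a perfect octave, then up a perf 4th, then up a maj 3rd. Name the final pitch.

Down a minor third from Ab4: F4 (3 semitones down).
A perfect octave down from F4 is F3.
Up a perfect fourth from F3: Bb3 (5 semitones up).
A major third up from Bb3 is D4.

D4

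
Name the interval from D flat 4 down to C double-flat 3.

Descending from Db4 to Cbb3 is the same interval as ascending Cbb3 to Db4.
C to D spans two letter names (C-D), plus an octave — that makes it a ninth of some quality.
Cbb3 to Db4 spans 15 semitones — one semitone wider than the major ninth (14) — giving an augmented ninth.
(Equivalently, a compound augmented second: an augmented second plus an octave.)

augmented ninth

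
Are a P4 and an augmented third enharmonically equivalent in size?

Yes

Both span 5 semitones: a perfect fourth and an augmented third are the same chromatic distance.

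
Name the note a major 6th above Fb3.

Db4

Counting six letter names up from F lands on D.
A major sixth is 9 semitones; 9 semitones up from Fb3 gives Db4.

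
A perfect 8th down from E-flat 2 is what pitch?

E-flat 1

An octave keeps the letter name E, an octave down from E.
A perfect octave spans 12 semitones, so from Eb2 the target pitch is Eb1.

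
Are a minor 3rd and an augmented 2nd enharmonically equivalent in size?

A minor third = 3 semitones = an augmented second; enharmonically equal.

Yes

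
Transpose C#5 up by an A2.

D##5

Counting two letter names up from C lands on D.
An augmented second spans 3 semitones, so from C#5 the target pitch is D##5.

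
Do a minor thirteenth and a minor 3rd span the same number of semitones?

A minor thirteenth spans 20 semitones; a minor third spans 3 semitones. They differ by 17.

No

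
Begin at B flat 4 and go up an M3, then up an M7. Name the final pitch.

C sharp 6

A major third up from Bb4 is D5.
D5 up a major seventh → C#6 (11 semitones).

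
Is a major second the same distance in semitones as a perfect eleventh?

No

A major second is 2 semitones but a perfect eleventh is 17 semitones — different sizes.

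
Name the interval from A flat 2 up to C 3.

major third

A to C spans three letter names (A-B-C): a third.
The major third spans 4 semitones, and Ab2 to C3 is exactly 4 semitones — so this is a major third.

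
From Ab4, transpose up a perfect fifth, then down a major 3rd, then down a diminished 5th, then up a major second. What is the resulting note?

G4

Ab4 up a perfect fifth → Eb5 (7 semitones).
A major third down from Eb5 is Cb5.
Down a diminished fifth from Cb5: F4 (6 semitones down).
F4 up a major second → G4 (2 semitones).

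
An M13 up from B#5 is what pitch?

G##7

The thirteenth's letter: B up six letter names plus an octave → G.
Moving 21 semitones up from B#5 (the size of a major thirteenth) reaches G##7.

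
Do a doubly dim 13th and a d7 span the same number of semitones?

No

A doubly diminished thirteenth is 18 semitones but a diminished seventh is 9 semitones — different sizes.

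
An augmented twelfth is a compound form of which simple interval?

augmented fifth

Each octave removed subtracts seven from the number: 12 − 7 = 5.
So an augmented twelfth is an octave plus an augmented fifth. The quality is unchanged.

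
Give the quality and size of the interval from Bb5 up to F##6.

doubly augmented fifth

B to F spans five letter names (B-C-D-E-F), so the interval is some kind of fifth.
A perfect fifth would be 7 semitones; Bb5 to F##6 is 9, two semitones wider, so the interval is doubly augmented.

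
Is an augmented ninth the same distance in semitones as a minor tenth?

Yes

Both span 15 semitones: an augmented ninth and a minor tenth are the same chromatic distance.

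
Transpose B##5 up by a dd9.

Counting two letter names plus an octave up from B lands on C.
A doubly diminished ninth is 11 semitones; 11 semitones up from B##5 gives C7.

C7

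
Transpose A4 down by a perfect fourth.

E4

Four letter names down from A: E.
A perfect fourth spans 5 semitones, so from A4 the target pitch is E4.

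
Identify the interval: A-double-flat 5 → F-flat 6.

major sixth

A to F spans six letter names (A-B-C-D-E-F) — that makes it a sixth of some quality.
Counting semitones, Abb5→Fb6 is 9, which is the major sixth.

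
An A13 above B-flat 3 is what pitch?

Counting six letter names plus an octave up from B lands on G.
An augmented thirteenth spans 22 semitones, so from Bb3 the target pitch is G#5.

G-sharp 5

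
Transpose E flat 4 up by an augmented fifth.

B 4

Five letter names up from E: B.
An augmented fifth spans 8 semitones, so from Eb4 the target pitch is B4.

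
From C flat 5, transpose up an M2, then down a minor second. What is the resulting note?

Up a major second from Cb5: Db5 (2 semitones up).
A minor second down from Db5 is C5.

C 5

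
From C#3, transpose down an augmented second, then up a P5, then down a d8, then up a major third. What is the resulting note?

A#2

C#3 down an augmented second → Bb2 (3 semitones).
Bb2 up a perfect fifth → F3 (7 semitones).
F3 down a diminished octave → F#2 (11 semitones).
A major third up from F#2 is A#2.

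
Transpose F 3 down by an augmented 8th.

The letter stays F (same as the start), shifted an octave down.
An augmented octave spans 13 semitones, so from F3 the target pitch is Fb2.

F-flat 2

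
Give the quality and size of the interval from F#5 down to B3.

Descending from F#5 to B3 is the same interval as ascending B3 to F#5.
B to F spans five letter names (B-C-D-E-F), plus an octave, so the interval is some kind of twelfth.
Counting semitones, B3→F#5 is 19, which is the perfect twelfth.
(Equivalently, a compound perfect fifth: a perfect fifth plus an octave.)

perfect twelfth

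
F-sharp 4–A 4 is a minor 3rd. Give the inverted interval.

major sixth

Inverted interval numbers add to nine, so a third pairs with a sixth (3 + 6 = 9).
The quality also flips — minor becomes major — giving a major sixth.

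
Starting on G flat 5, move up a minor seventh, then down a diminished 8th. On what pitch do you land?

Gb5 up a minor seventh → Fb6 (10 semitones).
A diminished octave down from Fb6 is F5.

F 5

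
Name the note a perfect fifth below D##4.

G##3

Five letter names down from D: G.
Moving 7 semitones down from D##4 (the size of a perfect fifth) reaches G##3.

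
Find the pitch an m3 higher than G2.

Counting three letter names up from G lands on B.
A minor third spans 3 semitones, so from G2 the target pitch is Bb2.

Bb2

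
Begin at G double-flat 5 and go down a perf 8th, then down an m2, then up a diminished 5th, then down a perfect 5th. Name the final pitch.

A perfect octave down from Gbb5 is Gbb4.
A minor second down from Gbb4 is Fb4.
Fb4 up a diminished fifth → Cbb5 (6 semitones).
A perfect fifth down from Cbb5 is Fbb4.

F double-flat 4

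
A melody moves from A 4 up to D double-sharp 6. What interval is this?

doubly augmented 11th

A to D spans four letter names (A-B-C-D), plus an octave: an eleventh.
A perfect eleventh would be 17 semitones; A4 to D##6 is 19, two semitones wider, so the interval is doubly augmented.
(Equivalently, a compound doubly augmented fourth: a doubly augmented fourth plus an octave.)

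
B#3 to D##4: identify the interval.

major third

B to D spans three letter names (B-C-D), so the interval is some kind of third.
B#3 to D##4 is 4 semitones, matching the major third exactly, so the quality is major.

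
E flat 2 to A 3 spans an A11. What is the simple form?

A4

Subtracting seven from the interval number removes an octave: 11 − 7 = 4.
That makes an augmented eleventh a compound augmented fourth — an octave plus an augmented fourth.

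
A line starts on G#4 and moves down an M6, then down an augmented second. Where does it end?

Ab3

A major sixth down from G#4 is B3.
B3 down an augmented second → Ab3 (3 semitones).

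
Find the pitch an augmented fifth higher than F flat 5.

Counting five letter names up from F lands on C.
An augmented fifth is 8 semitones; 8 semitones up from Fb5 gives C6.

C 6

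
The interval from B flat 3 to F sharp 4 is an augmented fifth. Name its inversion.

The rule of nine gives the new number: 9 − 5 = 4, so a fifth becomes a fourth.
Quality inverts too: augmented becomes diminished. That makes the inversion a diminished fourth.

diminished fourth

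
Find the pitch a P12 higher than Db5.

The twelfth's letter: D up five letter names plus an octave → A.
A perfect twelfth spans 19 semitones, so from Db5 the target pitch is Ab6.

Ab6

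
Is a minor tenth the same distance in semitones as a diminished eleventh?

A minor tenth spans 15 semitones; a diminished eleventh spans 16 semitones. They differ by 1.

No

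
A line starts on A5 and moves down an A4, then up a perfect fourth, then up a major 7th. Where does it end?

An augmented fourth down from A5 is Eb5.
Up a perfect fourth from Eb5: Ab5 (5 semitones up).
Up a major seventh from Ab5: G6 (11 semitones up).

G6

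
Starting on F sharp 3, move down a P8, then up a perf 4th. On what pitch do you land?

F#3 down a perfect octave → F#2 (12 semitones).
F#2 up a perfect fourth → B2 (5 semitones).

B 2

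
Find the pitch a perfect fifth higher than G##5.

Five letter names up from G: D.
A perfect fifth is 7 semitones; 7 semitones up from G##5 gives D##6.

D##6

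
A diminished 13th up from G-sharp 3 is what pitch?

Six letters up from G (plus an octave) reaches E.
A diminished thirteenth spans 19 semitones, so from G#3 the target pitch is Eb5.

E-flat 5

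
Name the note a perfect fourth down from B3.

F#3

Counting four letter names down from B lands on F.
A perfect fourth spans 5 semitones, so from B3 the target pitch is F#3.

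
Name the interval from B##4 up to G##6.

minor 13th

B to G spans six letter names (B-C-D-E-F-G), plus an octave — that makes it a thirteenth of some quality.
At 20 semitones, B##4→G##6 falls one short of a major thirteenth: minor.
(Equivalently, a compound minor sixth: a minor sixth plus an octave.)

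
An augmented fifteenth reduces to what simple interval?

Subtracting seven from the interval number removes an octave: 15 − 7 = 8.
That makes an augmented fifteenth a compound augmented octave — an octave plus an augmented octave.

augmented octave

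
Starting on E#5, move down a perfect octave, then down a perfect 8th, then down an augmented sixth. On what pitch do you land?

G2

A perfect octave down from E#5 is E#4.
Down a perfect octave from E#4: E#3 (12 semitones down).
An augmented sixth down from E#3 is G2.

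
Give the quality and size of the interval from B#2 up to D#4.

minor tenth

B to D spans three letter names (B-C-D), plus an octave: a tenth.
A major tenth would be 16 semitones, but B#2 to D#4 is 15 — one semitone narrower, making it a minor tenth.
(Equivalently, a compound minor third: a minor third plus an octave.)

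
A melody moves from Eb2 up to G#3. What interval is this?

E to G spans three letter names (E-F-G), plus an octave: a tenth.
Eb2 to G#3 spans 17 semitones — one semitone wider than the major tenth (16) — giving an augmented tenth.
(Equivalently, a compound augmented third: an augmented third plus an octave.)

augmented 10th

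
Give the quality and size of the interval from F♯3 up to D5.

minor thirteenth

F to D spans six letter names (F-G-A-B-C-D), plus an octave — that makes it a thirteenth of some quality.
A major thirteenth would be 21 semitones, but F#3 to D5 is 20 — one semitone narrower, making it a minor thirteenth.
(Equivalently, a compound minor sixth: a minor sixth plus an octave.)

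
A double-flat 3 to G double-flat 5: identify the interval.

A to G spans seven letter names (A-B-C-D-E-F-G), plus an octave: a fourteenth.
A major fourteenth would be 23 semitones, but Abb3 to Gbb5 is 22 — one semitone narrower, making it a minor fourteenth.
(Equivalently, a compound minor seventh: a minor seventh plus an octave.)

minor fourteenth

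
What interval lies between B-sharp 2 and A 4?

B to A spans seven letter names (B-C-D-E-F-G-A), plus an octave: a fourteenth.
B#2 to A4 spans 21 semitones — two semitones narrower than the major fourteenth (23) — giving a diminished fourteenth.
(Equivalently, a compound diminished seventh: a diminished seventh plus an octave.)

diminished fourteenth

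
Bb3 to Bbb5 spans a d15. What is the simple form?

diminished 8th

Subtracting seven from the interval number removes an octave: 15 − 7 = 8.
Quality carries through unchanged, so the simple form is a diminished octave.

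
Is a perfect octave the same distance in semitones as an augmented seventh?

Yes

A perfect octave = 12 semitones = an augmented seventh; enharmonically equal.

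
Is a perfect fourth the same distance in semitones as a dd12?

A perfect fourth spans 5 semitones; a doubly diminished twelfth spans 17 semitones. They differ by 12.

No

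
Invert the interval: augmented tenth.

diminished 6th

First reduce the compound augmented tenth to its simple form, an augmented third.
Interval numbers invert to sum to nine: 3 + 6 = 9, so a third inverts to a sixth.
And augmented becomes diminished under inversion, so we get a diminished sixth.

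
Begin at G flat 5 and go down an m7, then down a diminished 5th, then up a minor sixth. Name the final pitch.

B flat 4

A minor seventh down from Gb5 is Ab4.
Ab4 down a diminished fifth → D4 (6 semitones).
D4 up a minor sixth → Bb4 (8 semitones).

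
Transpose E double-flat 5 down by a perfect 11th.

The eleventh's letter: E down four letter names plus an octave → B.
A perfect eleventh is 17 semitones; 17 semitones down from Ebb5 gives Bbb3.

B double-flat 3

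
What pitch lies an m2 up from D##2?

Two letter names up from D: E.
A minor second is 1 semitone; 1 semitone up from D##2 gives E#2.

E#2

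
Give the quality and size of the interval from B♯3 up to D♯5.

B to D spans three letter names (B-C-D), plus an octave: a tenth.
A major tenth would be 16 semitones, but B#3 to D#5 is 15 — one semitone narrower, making it a minor tenth.
(Equivalently, a compound minor third: a minor third plus an octave.)

minor tenth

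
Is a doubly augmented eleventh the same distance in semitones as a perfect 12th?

Yes

Both span 19 semitones: a doubly augmented eleventh and a perfect twelfth are the same chromatic distance.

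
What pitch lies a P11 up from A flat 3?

D flat 5

The eleventh's letter: A up four letter names plus an octave → D.
A perfect eleventh spans 17 semitones, so from Ab3 the target pitch is Db5.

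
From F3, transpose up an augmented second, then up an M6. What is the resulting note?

E#4

Up an augmented second from F3: G#3 (3 semitones up).
A major sixth up from G#3 is E#4.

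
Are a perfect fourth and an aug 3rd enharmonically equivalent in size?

A perfect fourth spans 5 semitones, and an augmented third also spans 5 semitones — they're enharmonic.

Yes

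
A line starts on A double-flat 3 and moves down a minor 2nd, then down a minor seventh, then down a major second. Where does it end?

G flat 2

A minor second down from Abb3 is Gb3.
Gb3 down a minor seventh → Ab2 (10 semitones).
Ab2 down a major second → Gb2 (2 semitones).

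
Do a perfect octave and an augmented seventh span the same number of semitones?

Yes

A perfect octave spans 12 semitones, and an augmented seventh also spans 12 semitones — they're enharmonic.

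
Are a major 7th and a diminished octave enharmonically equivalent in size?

A major seventh = 11 semitones = a diminished octave; enharmonically equal.

Yes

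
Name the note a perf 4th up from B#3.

E#4

Four letter names up from B: E.
A perfect fourth is 5 semitones; 5 semitones up from B#3 gives E#4.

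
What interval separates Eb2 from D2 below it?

Descending from Eb2 to D2 is the same interval as ascending D2 to Eb2.
D to E spans two letter names (D-E) — that makes it a second of some quality.
D2 to Eb2 is 1 semitone, a half step short of the major second (2), so this is minor.

minor 2nd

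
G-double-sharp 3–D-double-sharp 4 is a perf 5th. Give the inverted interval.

perfect fourth

Interval numbers invert to sum to nine: 5 + 4 = 9, so a fifth inverts to a fourth.
Quality inverts too: perfect stays perfect. That makes the inversion a perfect fourth.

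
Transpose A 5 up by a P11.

Four letters up from A (plus an octave) reaches D.
A perfect eleventh spans 17 semitones, so from A5 the target pitch is D7.

D 7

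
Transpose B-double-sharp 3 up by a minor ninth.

C-double-sharp 5

Two letters up from B (plus an octave) reaches C.
A minor ninth spans 13 semitones, so from B##3 the target pitch is C##5.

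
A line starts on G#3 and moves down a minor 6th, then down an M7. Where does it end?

Down a minor sixth from G#3: B#2 (8 semitones down).
A major seventh down from B#2 is C#2.

C#2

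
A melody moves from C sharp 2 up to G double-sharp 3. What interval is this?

C to G spans five letter names (C-D-E-F-G), plus an octave, so the interval is some kind of twelfth.
A perfect twelfth would be 19 semitones; C#2 to G##3 is 20, one semitone wider, so the interval is augmented.
(Equivalently, a compound augmented fifth: an augmented fifth plus an octave.)

augmented 12th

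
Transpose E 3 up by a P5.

Counting five letter names up from E lands on B.
A perfect fifth spans 7 semitones, so from E3 the target pitch is B3.

B 3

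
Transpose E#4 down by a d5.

A##3

Five letter names down from E: A.
A diminished fifth spans 6 semitones, so from E#4 the target pitch is A##3.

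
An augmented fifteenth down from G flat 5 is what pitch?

The letter stays G (same as the start), shifted two octaves down.
Moving 25 semitones down from Gb5 (the size of an augmented fifteenth) reaches Gbb3.

G double-flat 3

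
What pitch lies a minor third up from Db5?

Fb5

Counting three letter names up from D lands on F.
A minor third is 3 semitones; 3 semitones up from Db5 gives Fb5.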